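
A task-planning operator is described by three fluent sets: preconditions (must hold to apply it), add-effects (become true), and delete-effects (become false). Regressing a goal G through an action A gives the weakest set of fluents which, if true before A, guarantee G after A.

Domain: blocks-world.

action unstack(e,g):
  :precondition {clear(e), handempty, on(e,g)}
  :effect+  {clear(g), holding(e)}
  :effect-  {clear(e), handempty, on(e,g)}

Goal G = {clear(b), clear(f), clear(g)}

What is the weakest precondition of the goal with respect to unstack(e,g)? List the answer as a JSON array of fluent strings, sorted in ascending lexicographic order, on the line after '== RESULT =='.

Regress:
  G ∩ del = {}  (empty — regression defined)
  G \ add = {clear(b), clear(f), clear(g)} \ {clear(g), holding(e)} = {clear(b), clear(f)}
  ∪ pre   = {clear(b), clear(f)} ∪ {clear(e), handempty, on(e,g)}
          = {clear(b), clear(e), clear(f), handempty, on(e,g)}

== RESULT ==
["clear(b)", "clear(e)", "clear(f)", "handempty", "on(e,g)"]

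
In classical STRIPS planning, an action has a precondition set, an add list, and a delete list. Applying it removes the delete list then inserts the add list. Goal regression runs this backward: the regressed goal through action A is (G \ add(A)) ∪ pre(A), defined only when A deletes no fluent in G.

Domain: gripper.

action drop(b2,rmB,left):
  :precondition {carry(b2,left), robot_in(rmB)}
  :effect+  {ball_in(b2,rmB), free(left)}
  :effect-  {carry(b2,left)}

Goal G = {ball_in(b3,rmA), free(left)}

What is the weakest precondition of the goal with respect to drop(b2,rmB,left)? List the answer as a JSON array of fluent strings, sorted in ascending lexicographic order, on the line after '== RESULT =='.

Regress:
  G ∩ del = {}  (empty — regression defined)
  G \ add = {ball_in(b3,rmA), free(left)} \ {ball_in(b2,rmB), free(left)} = {ball_in(b3,rmA)}
  ∪ pre   = {ball_in(b3,rmA)} ∪ {carry(b2,left), robot_in(rmB)}
          = {ball_in(b3,rmA), carry(b2,left), robot_in(rmB)}

== RESULT ==
["ball_in(b3,rmA)", "carry(b2,left)", "robot_in(rmB)"]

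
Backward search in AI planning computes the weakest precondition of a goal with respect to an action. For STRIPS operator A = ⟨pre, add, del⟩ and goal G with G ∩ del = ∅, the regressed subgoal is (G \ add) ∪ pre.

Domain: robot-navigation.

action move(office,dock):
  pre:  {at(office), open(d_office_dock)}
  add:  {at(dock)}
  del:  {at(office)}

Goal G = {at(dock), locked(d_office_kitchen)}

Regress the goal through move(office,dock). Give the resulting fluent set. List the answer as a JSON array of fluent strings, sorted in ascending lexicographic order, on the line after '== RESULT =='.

Compute (G \ add) ∪ pre:
  G ∩ del = {}  (empty — regression defined)
  G \ add = {at(dock), locked(d_office_kitchen)} \ {at(dock)} = {locked(d_office_kitchen)}
  ∪ pre   = {locked(d_office_kitchen)} ∪ {at(office), open(d_office_dock)}
          = {at(office), locked(d_office_kitchen), open(d_office_dock)}

== RESULT ==
["at(office)", "locked(d_office_kitchen)", "open(d_office_dock)"]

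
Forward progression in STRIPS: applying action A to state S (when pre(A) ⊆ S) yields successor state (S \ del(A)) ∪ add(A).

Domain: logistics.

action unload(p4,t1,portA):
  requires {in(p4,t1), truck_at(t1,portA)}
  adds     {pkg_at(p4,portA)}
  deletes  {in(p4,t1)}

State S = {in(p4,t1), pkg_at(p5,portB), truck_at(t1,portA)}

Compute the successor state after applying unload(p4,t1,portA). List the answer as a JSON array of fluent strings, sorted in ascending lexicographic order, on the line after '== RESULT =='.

Progress:
  pre ⊆ S: {in(p4,t1), truck_at(t1,portA)} ⊆ S  — applicable
  S \ del = {pkg_at(p5,portB), truck_at(t1,portA)}
  ∪ add   = {pkg_at(p4,portA), pkg_at(p5,portB), truck_at(t1,portA)}

== RESULT ==
["pkg_at(p4,portA)", "pkg_at(p5,portB)", "truck_at(t1,portA)"]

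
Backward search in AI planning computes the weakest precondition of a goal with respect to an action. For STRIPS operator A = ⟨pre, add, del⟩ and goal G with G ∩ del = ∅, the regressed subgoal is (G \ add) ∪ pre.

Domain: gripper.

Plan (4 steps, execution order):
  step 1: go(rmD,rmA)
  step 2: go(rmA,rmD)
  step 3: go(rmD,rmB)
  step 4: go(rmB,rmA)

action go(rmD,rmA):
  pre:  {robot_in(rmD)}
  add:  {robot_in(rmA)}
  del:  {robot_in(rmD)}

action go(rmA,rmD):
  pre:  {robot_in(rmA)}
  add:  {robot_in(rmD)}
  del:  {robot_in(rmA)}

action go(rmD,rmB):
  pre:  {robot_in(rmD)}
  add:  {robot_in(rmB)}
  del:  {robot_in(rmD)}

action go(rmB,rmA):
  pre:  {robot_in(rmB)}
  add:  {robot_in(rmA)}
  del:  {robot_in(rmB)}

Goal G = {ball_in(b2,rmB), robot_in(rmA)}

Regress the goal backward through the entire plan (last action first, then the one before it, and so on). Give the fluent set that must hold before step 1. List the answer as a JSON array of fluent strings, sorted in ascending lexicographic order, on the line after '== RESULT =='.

Work backward from the goal:
  through step 4 (go(rmB,rmA)): drop {robot_in(rmA)}, keep {ball_in(b2,rmB)}, require {robot_in(rmB)}
    → {ball_in(b2,rmB), robot_in(rmB)}
  through step 3 (go(rmD,rmB)): drop {robot_in(rmB)}, keep {ball_in(b2,rmB)}, require {robot_in(rmD)}
    → {ball_in(b2,rmB), robot_in(rmD)}
  through step 2 (go(rmA,rmD)): drop {robot_in(rmD)}, keep {ball_in(b2,rmB)}, require {robot_in(rmA)}
    → {ball_in(b2,rmB), robot_in(rmA)}
  through step 1 (go(rmD,rmA)): drop {robot_in(rmA)}, keep {ball_in(b2,rmB)}, require {robot_in(rmD)}
    → {ball_in(b2,rmB), robot_in(rmD)}

== RESULT ==
["ball_in(b2,rmB)", "robot_in(rmD)"]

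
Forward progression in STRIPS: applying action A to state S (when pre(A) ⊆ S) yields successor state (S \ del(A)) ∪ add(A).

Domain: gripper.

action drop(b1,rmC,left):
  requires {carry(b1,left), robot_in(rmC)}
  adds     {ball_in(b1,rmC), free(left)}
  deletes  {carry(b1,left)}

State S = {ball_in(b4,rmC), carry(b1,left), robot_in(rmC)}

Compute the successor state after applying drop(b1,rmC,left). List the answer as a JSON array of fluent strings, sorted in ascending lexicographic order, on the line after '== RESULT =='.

Compute (S \ del) ∪ add:
  pre ⊆ S: {carry(b1,left), robot_in(rmC)} ⊆ S  — applicable
  S \ del = {ball_in(b4,rmC), robot_in(rmC)}
  ∪ add   = {ball_in(b1,rmC), ball_in(b4,rmC), free(left), robot_in(rmC)}

== RESULT ==
["ball_in(b1,rmC)", "ball_in(b4,rmC)", "free(left)", "robot_in(rmC)"]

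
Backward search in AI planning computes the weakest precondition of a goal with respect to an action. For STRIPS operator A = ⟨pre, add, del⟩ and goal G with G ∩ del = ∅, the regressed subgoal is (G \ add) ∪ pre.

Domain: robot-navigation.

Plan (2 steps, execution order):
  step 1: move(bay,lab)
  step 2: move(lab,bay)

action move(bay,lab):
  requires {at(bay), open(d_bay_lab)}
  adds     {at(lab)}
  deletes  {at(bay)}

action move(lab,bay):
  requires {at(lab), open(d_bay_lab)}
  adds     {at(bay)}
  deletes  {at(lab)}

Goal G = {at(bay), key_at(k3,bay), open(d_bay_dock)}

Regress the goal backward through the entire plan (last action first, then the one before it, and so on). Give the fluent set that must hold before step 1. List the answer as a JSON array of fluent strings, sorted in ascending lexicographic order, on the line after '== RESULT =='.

Regress step by step:
  through step 2 (move(lab,bay)): drop {at(bay)}, keep {key_at(k3,bay), open(d_bay_dock)}, require {at(lab), open(d_bay_lab)}
    → {at(lab), key_at(k3,bay), open(d_bay_dock), open(d_bay_lab)}
  through step 1 (move(bay,lab)): drop {at(lab)}, keep {key_at(k3,bay), open(d_bay_dock), open(d_bay_lab)}, require {at(bay), open(d_bay_lab)}
    → {at(bay), key_at(k3,bay), open(d_bay_dock), open(d_bay_lab)}

== RESULT ==
["at(bay)", "key_at(k3,bay)", "open(d_bay_dock)", "open(d_bay_lab)"]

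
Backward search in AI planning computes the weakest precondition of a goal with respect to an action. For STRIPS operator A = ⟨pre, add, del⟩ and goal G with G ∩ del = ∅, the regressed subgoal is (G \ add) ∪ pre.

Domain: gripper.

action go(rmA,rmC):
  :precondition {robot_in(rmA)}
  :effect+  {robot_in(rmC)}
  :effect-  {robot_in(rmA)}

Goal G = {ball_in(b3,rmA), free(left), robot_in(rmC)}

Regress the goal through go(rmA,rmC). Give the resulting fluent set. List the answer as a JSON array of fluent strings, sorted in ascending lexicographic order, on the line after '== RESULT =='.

Regress:
  G ∩ del = {}  (empty — regression defined)
  G \ add = {ball_in(b3,rmA), free(left), robot_in(rmC)} \ {robot_in(rmC)} = {ball_in(b3,rmA), free(left)}
  ∪ pre   = {ball_in(b3,rmA), free(left)} ∪ {robot_in(rmA)}
          = {ball_in(b3,rmA), free(left), robot_in(rmA)}

== RESULT ==
["ball_in(b3,rmA)", "free(left)", "robot_in(rmA)"]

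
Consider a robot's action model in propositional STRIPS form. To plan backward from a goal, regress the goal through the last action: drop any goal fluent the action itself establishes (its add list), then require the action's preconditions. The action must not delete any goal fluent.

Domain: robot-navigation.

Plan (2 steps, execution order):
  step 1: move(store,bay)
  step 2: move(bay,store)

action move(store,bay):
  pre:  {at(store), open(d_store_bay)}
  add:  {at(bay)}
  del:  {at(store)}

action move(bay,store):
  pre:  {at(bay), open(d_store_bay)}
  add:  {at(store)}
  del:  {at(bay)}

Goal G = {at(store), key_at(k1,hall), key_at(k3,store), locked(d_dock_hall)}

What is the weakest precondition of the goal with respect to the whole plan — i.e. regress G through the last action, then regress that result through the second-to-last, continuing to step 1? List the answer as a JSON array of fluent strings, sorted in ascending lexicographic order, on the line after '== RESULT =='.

Regress step by step:
  through step 2 (move(bay,store)): drop {at(store)}, keep {key_at(k1,hall), key_at(k3,store), locked(d_dock_hall)}, require {at(bay), open(d_store_bay)}
    → {at(bay), key_at(k1,hall), key_at(k3,store), locked(d_dock_hall), open(d_store_bay)}
  through step 1 (move(store,bay)): drop {at(bay)}, keep {key_at(k1,hall), key_at(k3,store), locked(d_dock_hall), open(d_store_bay)}, require {at(store), open(d_store_bay)}
    → {at(store), key_at(k1,hall), key_at(k3,store), locked(d_dock_hall), open(d_store_bay)}

== RESULT ==
["at(store)", "key_at(k1,hall)", "key_at(k3,store)", "locked(d_dock_hall)", "open(d_store_bay)"]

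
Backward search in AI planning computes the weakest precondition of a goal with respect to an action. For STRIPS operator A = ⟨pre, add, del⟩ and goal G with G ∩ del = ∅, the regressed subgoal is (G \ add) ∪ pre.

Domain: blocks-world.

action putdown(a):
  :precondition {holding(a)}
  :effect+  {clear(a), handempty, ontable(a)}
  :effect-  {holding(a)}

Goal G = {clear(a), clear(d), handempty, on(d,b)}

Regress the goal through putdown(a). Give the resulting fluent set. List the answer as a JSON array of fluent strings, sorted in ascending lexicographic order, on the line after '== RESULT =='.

Compute (G \ add) ∪ pre:
  G ∩ del = {}  (empty — regression defined)
  G \ add = {clear(a), clear(d), handempty, on(d,b)} \ {clear(a), handempty, ontable(a)} = {clear(d), on(d,b)}
  ∪ pre   = {clear(d), on(d,b)} ∪ {holding(a)}
          = {clear(d), holding(a), on(d,b)}

== RESULT ==
["clear(d)", "holding(a)", "on(d,b)"]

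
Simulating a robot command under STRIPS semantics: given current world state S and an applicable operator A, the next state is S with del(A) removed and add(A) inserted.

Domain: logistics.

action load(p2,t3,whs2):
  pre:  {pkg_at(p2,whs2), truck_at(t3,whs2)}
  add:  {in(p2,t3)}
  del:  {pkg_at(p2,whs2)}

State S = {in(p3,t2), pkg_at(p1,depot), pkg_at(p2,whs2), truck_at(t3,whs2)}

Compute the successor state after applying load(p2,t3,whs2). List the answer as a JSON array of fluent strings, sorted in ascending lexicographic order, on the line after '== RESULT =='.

Progress:
  pre ⊆ S: {pkg_at(p2,whs2), truck_at(t3,whs2)} ⊆ S  — applicable
  S \ del = {in(p3,t2), pkg_at(p1,depot), truck_at(t3,whs2)}
  ∪ add   = {in(p2,t3), in(p3,t2), pkg_at(p1,depot), truck_at(t3,whs2)}

== RESULT ==
["in(p2,t3)", "in(p3,t2)", "pkg_at(p1,depot)", "truck_at(t3,whs2)"]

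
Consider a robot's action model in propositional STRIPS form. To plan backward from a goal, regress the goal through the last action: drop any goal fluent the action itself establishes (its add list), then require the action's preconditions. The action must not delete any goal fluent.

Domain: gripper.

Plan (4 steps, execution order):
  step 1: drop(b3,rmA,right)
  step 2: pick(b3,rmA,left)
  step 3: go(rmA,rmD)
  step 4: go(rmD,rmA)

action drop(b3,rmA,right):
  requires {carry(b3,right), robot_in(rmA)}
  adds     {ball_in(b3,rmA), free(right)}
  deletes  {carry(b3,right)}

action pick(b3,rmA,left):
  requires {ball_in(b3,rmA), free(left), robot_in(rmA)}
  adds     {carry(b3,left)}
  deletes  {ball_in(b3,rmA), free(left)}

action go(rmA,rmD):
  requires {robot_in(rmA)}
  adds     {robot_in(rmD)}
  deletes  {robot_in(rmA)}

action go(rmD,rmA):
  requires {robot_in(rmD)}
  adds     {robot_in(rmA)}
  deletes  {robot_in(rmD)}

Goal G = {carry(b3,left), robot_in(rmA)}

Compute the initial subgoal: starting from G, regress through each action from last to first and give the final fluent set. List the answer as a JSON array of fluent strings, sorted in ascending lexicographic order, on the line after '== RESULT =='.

Work backward from the goal:
  through step 4 (go(rmD,rmA)): drop {robot_in(rmA)}, keep {carry(b3,left)}, require {robot_in(rmD)}
    → {carry(b3,left), robot_in(rmD)}
  through step 3 (go(rmA,rmD)): drop {robot_in(rmD)}, keep {carry(b3,left)}, require {robot_in(rmA)}
    → {carry(b3,left), robot_in(rmA)}
  through step 2 (pick(b3,rmA,left)): drop {carry(b3,left)}, keep {robot_in(rmA)}, require {ball_in(b3,rmA), free(left), robot_in(rmA)}
    → {ball_in(b3,rmA), free(left), robot_in(rmA)}
  through step 1 (drop(b3,rmA,right)): drop {ball_in(b3,rmA)}, keep {free(left), robot_in(rmA)}, require {carry(b3,right), robot_in(rmA)}
    → {carry(b3,right), free(left), robot_in(rmA)}

== RESULT ==
["carry(b3,right)", "free(left)", "robot_in(rmA)"]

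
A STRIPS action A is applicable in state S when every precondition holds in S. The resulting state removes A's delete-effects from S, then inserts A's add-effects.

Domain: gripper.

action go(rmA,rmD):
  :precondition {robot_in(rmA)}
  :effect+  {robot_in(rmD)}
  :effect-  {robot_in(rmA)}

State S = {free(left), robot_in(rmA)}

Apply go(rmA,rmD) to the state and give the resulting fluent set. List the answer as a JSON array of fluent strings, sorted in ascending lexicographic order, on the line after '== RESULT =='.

Progress:
  pre ⊆ S: {robot_in(rmA)} ⊆ S  — applicable
  S \ del = {free(left)}
  ∪ add   = {free(left), robot_in(rmD)}

== RESULT ==
["free(left)", "robot_in(rmD)"]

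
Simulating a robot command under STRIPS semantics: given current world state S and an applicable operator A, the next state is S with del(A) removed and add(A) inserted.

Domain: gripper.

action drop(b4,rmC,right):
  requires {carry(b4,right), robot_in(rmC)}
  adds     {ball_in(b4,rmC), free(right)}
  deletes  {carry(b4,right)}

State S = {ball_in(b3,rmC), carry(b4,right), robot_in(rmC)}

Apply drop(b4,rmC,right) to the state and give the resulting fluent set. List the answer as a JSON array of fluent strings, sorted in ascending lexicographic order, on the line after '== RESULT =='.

Progress:
  pre ⊆ S: {carry(b4,right), robot_in(rmC)} ⊆ S  — applicable
  S \ del = {ball_in(b3,rmC), robot_in(rmC)}
  ∪ add   = {ball_in(b3,rmC), ball_in(b4,rmC), free(right), robot_in(rmC)}

== RESULT ==
["ball_in(b3,rmC)", "ball_in(b4,rmC)", "free(right)", "robot_in(rmC)"]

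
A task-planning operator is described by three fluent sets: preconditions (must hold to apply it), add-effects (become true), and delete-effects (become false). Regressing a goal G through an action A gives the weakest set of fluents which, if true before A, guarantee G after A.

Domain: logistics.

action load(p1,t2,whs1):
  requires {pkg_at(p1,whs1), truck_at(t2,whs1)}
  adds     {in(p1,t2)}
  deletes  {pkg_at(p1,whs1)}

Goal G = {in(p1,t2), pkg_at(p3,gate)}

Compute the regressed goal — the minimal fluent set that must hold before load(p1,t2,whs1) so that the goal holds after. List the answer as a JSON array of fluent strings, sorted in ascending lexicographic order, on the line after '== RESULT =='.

Compute (G \ add) ∪ pre:
  G ∩ del = {}  (empty — regression defined)
  G \ add = {in(p1,t2), pkg_at(p3,gate)} \ {in(p1,t2)} = {pkg_at(p3,gate)}
  ∪ pre   = {pkg_at(p3,gate)} ∪ {pkg_at(p1,whs1), truck_at(t2,whs1)}
          = {pkg_at(p1,whs1), pkg_at(p3,gate), truck_at(t2,whs1)}

== RESULT ==
["pkg_at(p1,whs1)", "pkg_at(p3,gate)", "truck_at(t2,whs1)"]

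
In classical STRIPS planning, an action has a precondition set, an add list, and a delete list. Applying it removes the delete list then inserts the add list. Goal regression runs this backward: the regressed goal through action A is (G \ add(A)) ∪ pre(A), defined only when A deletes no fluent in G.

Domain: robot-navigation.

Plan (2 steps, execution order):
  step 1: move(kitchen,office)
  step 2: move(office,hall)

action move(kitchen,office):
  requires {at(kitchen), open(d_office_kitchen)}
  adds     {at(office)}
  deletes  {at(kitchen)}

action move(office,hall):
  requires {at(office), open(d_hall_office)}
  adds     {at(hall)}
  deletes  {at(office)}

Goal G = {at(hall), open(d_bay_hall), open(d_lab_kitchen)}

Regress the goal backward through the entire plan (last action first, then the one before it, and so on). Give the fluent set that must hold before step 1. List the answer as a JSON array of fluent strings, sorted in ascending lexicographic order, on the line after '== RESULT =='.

Work backward from the goal:
  through step 2 (move(office,hall)): drop {at(hall)}, keep {open(d_bay_hall), open(d_lab_kitchen)}, require {at(office), open(d_hall_office)}
    → {at(office), open(d_bay_hall), open(d_hall_office), open(d_lab_kitchen)}
  through step 1 (move(kitchen,office)): drop {at(office)}, keep {open(d_bay_hall), open(d_hall_office), open(d_lab_kitchen)}, require {at(kitchen), open(d_office_kitchen)}
    → {at(kitchen), open(d_bay_hall), open(d_hall_office), open(d_lab_kitchen), open(d_office_kitchen)}

== RESULT ==
["at(kitchen)", "open(d_bay_hall)", "open(d_hall_office)", "open(d_lab_kitchen)", "open(d_office_kitchen)"]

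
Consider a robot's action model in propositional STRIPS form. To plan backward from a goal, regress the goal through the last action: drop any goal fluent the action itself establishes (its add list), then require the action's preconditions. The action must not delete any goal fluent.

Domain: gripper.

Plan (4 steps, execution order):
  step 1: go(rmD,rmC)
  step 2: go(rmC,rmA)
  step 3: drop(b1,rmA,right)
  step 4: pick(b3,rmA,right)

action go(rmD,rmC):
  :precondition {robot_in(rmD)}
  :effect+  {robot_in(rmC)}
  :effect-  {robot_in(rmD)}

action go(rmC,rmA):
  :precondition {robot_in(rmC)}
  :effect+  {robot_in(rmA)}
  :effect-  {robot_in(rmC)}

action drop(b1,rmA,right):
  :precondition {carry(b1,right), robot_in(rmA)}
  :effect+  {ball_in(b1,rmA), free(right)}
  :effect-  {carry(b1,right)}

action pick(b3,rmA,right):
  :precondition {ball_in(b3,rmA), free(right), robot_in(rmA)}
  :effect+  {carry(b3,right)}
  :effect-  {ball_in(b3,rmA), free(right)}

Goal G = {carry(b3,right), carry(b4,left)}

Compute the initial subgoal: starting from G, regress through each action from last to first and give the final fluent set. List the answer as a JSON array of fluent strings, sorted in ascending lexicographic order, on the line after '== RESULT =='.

Work backward from the goal:
  through step 4 (pick(b3,rmA,right)): drop {carry(b3,right)}, keep {carry(b4,left)}, require {ball_in(b3,rmA), free(right), robot_in(rmA)}
    → {ball_in(b3,rmA), carry(b4,left), free(right), robot_in(rmA)}
  through step 3 (drop(b1,rmA,right)): drop {free(right)}, keep {ball_in(b3,rmA), carry(b4,left), robot_in(rmA)}, require {carry(b1,right), robot_in(rmA)}
    → {ball_in(b3,rmA), carry(b1,right), carry(b4,left), robot_in(rmA)}
  through step 2 (go(rmC,rmA)): drop {robot_in(rmA)}, keep {ball_in(b3,rmA), carry(b1,right), carry(b4,left)}, require {robot_in(rmC)}
    → {ball_in(b3,rmA), carry(b1,right), carry(b4,left), robot_in(rmC)}
  through step 1 (go(rmD,rmC)): drop {robot_in(rmC)}, keep {ball_in(b3,rmA), carry(b1,right), carry(b4,left)}, require {robot_in(rmD)}
    → {ball_in(b3,rmA), carry(b1,right), carry(b4,left), robot_in(rmD)}

== RESULT ==
["ball_in(b3,rmA)", "carry(b1,right)", "carry(b4,left)", "robot_in(rmD)"]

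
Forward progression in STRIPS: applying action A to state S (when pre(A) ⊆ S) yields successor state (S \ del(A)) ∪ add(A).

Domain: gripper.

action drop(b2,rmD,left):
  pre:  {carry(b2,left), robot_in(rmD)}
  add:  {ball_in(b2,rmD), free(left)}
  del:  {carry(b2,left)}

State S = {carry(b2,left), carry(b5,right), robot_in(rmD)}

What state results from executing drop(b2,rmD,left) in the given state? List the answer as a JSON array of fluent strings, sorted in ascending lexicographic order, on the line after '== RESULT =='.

Progress:
  pre ⊆ S: {carry(b2,left), robot_in(rmD)} ⊆ S  — applicable
  S \ del = {carry(b5,right), robot_in(rmD)}
  ∪ add   = {ball_in(b2,rmD), carry(b5,right), free(left), robot_in(rmD)}

== RESULT ==
["ball_in(b2,rmD)", "carry(b5,right)", "free(left)", "robot_in(rmD)"]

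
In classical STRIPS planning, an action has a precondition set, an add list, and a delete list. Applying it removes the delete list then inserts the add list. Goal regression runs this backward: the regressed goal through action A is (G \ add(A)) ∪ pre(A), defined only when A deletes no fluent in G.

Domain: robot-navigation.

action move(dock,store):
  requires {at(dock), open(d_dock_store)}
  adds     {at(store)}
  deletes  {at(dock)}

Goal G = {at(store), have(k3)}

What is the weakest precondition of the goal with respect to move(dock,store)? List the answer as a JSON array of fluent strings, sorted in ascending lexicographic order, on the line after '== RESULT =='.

Regress:
  G ∩ del = {}  (empty — regression defined)
  G \ add = {at(store), have(k3)} \ {at(store)} = {have(k3)}
  ∪ pre   = {have(k3)} ∪ {at(dock), open(d_dock_store)}
          = {at(dock), have(k3), open(d_dock_store)}

== RESULT ==
["at(dock)", "have(k3)", "open(d_dock_store)"]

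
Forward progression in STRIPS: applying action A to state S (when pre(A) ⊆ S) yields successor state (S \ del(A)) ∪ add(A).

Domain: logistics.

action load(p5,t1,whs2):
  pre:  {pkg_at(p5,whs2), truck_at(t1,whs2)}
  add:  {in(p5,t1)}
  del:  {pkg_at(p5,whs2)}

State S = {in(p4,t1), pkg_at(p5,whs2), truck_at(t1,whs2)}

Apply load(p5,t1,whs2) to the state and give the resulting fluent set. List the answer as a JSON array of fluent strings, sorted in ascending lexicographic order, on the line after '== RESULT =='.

Compute (S \ del) ∪ add:
  pre ⊆ S: {pkg_at(p5,whs2), truck_at(t1,whs2)} ⊆ S  — applicable
  S \ del = {in(p4,t1), truck_at(t1,whs2)}
  ∪ add   = {in(p4,t1), in(p5,t1), truck_at(t1,whs2)}

== RESULT ==
["in(p4,t1)", "in(p5,t1)", "truck_at(t1,whs2)"]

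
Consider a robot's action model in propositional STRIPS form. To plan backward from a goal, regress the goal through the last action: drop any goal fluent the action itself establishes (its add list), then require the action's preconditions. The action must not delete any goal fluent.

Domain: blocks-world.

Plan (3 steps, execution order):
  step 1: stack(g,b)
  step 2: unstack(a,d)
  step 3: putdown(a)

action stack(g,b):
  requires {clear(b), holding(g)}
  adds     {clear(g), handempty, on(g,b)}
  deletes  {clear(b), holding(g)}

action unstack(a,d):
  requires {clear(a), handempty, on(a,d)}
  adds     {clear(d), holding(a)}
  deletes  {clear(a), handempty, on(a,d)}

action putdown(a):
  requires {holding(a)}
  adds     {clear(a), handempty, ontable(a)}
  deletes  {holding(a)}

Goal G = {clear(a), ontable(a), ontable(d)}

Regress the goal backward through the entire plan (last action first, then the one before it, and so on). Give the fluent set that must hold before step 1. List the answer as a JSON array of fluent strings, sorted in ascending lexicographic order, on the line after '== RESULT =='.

Work backward from the goal:
  through step 3 (putdown(a)): drop {clear(a), ontable(a)}, keep {ontable(d)}, require {holding(a)}
    → {holding(a), ontable(d)}
  through step 2 (unstack(a,d)): drop {holding(a)}, keep {ontable(d)}, require {clear(a), handempty, on(a,d)}
    → {clear(a), handempty, on(a,d), ontable(d)}
  through step 1 (stack(g,b)): drop {handempty}, keep {clear(a), on(a,d), ontable(d)}, require {clear(b), holding(g)}
    → {clear(a), clear(b), holding(g), on(a,d), ontable(d)}

== RESULT ==
["clear(a)", "clear(b)", "holding(g)", "on(a,d)", "ontable(d)"]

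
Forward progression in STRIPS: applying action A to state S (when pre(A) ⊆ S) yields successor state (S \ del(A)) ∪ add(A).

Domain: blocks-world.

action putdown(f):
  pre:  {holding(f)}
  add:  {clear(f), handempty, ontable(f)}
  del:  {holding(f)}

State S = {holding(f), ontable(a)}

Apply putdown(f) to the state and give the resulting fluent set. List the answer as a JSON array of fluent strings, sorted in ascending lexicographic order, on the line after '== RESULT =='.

Compute (S \ del) ∪ add:
  pre ⊆ S: {holding(f)} ⊆ S  — applicable
  S \ del = {ontable(a)}
  ∪ add   = {clear(f), handempty, ontable(a), ontable(f)}

== RESULT ==
["clear(f)", "handempty", "ontable(a)", "ontable(f)"]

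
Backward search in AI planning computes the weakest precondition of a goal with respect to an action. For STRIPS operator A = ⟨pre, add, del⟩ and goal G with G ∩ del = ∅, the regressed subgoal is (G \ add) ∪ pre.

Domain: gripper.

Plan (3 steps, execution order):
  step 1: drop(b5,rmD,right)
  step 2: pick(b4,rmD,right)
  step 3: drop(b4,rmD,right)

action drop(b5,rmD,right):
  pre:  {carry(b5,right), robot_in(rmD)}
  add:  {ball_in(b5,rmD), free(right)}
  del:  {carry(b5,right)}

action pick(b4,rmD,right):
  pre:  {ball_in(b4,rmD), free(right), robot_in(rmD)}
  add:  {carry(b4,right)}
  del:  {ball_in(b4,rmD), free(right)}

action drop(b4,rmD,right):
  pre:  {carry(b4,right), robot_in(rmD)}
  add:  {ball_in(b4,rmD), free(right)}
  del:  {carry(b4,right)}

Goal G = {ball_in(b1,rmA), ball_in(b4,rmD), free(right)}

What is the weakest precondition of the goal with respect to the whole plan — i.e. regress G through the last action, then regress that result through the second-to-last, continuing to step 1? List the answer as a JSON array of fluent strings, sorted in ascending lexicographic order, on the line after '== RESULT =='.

Regress step by step:
  through step 3 (drop(b4,rmD,right)): drop {ball_in(b4,rmD), free(right)}, keep {ball_in(b1,rmA)}, require {carry(b4,right), robot_in(rmD)}
    → {ball_in(b1,rmA), carry(b4,right), robot_in(rmD)}
  through step 2 (pick(b4,rmD,right)): drop {carry(b4,right)}, keep {ball_in(b1,rmA), robot_in(rmD)}, require {ball_in(b4,rmD), free(right), robot_in(rmD)}
    → {ball_in(b1,rmA), ball_in(b4,rmD), free(right), robot_in(rmD)}
  through step 1 (drop(b5,rmD,right)): drop {free(right)}, keep {ball_in(b1,rmA), ball_in(b4,rmD), robot_in(rmD)}, require {carry(b5,right), robot_in(rmD)}
    → {ball_in(b1,rmA), ball_in(b4,rmD), carry(b5,right), robot_in(rmD)}

== RESULT ==
["ball_in(b1,rmA)", "ball_in(b4,rmD)", "carry(b5,right)", "robot_in(rmD)"]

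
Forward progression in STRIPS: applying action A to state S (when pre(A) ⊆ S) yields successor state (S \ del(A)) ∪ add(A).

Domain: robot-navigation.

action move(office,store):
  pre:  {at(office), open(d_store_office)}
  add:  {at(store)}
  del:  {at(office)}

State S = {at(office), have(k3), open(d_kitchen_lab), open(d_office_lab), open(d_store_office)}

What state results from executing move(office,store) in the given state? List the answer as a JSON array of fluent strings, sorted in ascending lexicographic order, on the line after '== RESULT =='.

Compute (S \ del) ∪ add:
  pre ⊆ S: {at(office), open(d_store_office)} ⊆ S  — applicable
  S \ del = {have(k3), open(d_kitchen_lab), open(d_office_lab), open(d_store_office)}
  ∪ add   = {at(store), have(k3), open(d_kitchen_lab), open(d_office_lab), open(d_store_office)}

== RESULT ==
["at(store)", "have(k3)", "open(d_kitchen_lab)", "open(d_office_lab)", "open(d_store_office)"]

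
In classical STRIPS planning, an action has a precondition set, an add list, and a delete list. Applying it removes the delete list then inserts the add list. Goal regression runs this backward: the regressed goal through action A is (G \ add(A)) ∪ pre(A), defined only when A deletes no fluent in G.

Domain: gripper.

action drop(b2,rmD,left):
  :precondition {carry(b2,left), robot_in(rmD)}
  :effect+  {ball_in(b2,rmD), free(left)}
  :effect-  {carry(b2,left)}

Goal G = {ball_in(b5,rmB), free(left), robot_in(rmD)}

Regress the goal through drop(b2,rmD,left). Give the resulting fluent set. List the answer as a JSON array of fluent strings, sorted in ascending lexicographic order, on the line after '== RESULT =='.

Compute (G \ add) ∪ pre:
  G ∩ del = {}  (empty — regression defined)
  G \ add = {ball_in(b5,rmB), free(left), robot_in(rmD)} \ {ball_in(b2,rmD), free(left)} = {ball_in(b5,rmB), robot_in(rmD)}
  ∪ pre   = {ball_in(b5,rmB), robot_in(rmD)} ∪ {carry(b2,left), robot_in(rmD)}
          = {ball_in(b5,rmB), carry(b2,left), robot_in(rmD)}

== RESULT ==
["ball_in(b5,rmB)", "carry(b2,left)", "robot_in(rmD)"]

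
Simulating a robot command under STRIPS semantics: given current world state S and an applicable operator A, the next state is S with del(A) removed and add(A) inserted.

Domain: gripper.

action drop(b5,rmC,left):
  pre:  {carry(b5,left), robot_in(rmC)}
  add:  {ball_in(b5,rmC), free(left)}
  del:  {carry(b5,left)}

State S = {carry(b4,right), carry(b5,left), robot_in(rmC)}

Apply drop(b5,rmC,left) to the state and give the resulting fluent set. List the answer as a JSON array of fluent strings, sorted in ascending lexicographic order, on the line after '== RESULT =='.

Progress:
  pre ⊆ S: {carry(b5,left), robot_in(rmC)} ⊆ S  — applicable
  S \ del = {carry(b4,right), robot_in(rmC)}
  ∪ add   = {ball_in(b5,rmC), carry(b4,right), free(left), robot_in(rmC)}

== RESULT ==
["ball_in(b5,rmC)", "carry(b4,right)", "free(left)", "robot_in(rmC)"]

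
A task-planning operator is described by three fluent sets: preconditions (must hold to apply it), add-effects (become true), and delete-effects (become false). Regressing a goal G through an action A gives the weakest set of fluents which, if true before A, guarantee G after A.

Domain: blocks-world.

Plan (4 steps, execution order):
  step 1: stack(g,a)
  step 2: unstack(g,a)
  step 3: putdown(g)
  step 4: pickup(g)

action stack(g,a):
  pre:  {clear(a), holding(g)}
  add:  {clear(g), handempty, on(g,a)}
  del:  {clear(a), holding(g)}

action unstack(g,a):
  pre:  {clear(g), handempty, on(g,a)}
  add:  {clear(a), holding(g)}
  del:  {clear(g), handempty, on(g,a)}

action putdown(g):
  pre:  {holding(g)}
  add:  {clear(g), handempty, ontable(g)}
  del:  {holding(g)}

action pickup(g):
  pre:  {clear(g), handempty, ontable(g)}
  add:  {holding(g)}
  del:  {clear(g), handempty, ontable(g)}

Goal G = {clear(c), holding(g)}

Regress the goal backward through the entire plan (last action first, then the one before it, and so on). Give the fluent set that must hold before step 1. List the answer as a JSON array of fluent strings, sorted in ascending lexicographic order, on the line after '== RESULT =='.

Work backward from the goal:
  through step 4 (pickup(g)): drop {holding(g)}, keep {clear(c)}, require {clear(g), handempty, ontable(g)}
    → {clear(c), clear(g), handempty, ontable(g)}
  through step 3 (putdown(g)): drop {clear(g), handempty, ontable(g)}, keep {clear(c)}, require {holding(g)}
    → {clear(c), holding(g)}
  through step 2 (unstack(g,a)): drop {holding(g)}, keep {clear(c)}, require {clear(g), handempty, on(g,a)}
    → {clear(c), clear(g), handempty, on(g,a)}
  through step 1 (stack(g,a)): drop {clear(g), handempty, on(g,a)}, keep {clear(c)}, require {clear(a), holding(g)}
    → {clear(a), clear(c), holding(g)}

== RESULT ==
["clear(a)", "clear(c)", "holding(g)"]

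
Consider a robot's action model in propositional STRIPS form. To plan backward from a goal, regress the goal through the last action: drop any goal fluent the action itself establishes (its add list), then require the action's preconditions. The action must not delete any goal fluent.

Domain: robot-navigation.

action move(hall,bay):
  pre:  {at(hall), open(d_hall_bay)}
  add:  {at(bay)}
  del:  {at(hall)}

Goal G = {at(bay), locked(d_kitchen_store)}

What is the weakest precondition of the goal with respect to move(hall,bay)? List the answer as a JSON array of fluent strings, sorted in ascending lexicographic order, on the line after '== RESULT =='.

Regress:
  G ∩ del = {}  (empty — regression defined)
  G \ add = {at(bay), locked(d_kitchen_store)} \ {at(bay)} = {locked(d_kitchen_store)}
  ∪ pre   = {locked(d_kitchen_store)} ∪ {at(hall), open(d_hall_bay)}
          = {at(hall), locked(d_kitchen_store), open(d_hall_bay)}

== RESULT ==
["at(hall)", "locked(d_kitchen_store)", "open(d_hall_bay)"]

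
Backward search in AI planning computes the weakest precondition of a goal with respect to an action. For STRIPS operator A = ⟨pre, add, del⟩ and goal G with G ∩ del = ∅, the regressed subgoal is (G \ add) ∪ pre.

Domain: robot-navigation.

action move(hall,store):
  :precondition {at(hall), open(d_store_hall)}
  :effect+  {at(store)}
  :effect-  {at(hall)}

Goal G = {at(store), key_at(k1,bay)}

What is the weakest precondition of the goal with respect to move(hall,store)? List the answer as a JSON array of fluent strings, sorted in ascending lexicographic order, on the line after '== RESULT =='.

Regress:
  G ∩ del = {}  (empty — regression defined)
  G \ add = {at(store), key_at(k1,bay)} \ {at(store)} = {key_at(k1,bay)}
  ∪ pre   = {key_at(k1,bay)} ∪ {at(hall), open(d_store_hall)}
          = {at(hall), key_at(k1,bay), open(d_store_hall)}

== RESULT ==
["at(hall)", "key_at(k1,bay)", "open(d_store_hall)"]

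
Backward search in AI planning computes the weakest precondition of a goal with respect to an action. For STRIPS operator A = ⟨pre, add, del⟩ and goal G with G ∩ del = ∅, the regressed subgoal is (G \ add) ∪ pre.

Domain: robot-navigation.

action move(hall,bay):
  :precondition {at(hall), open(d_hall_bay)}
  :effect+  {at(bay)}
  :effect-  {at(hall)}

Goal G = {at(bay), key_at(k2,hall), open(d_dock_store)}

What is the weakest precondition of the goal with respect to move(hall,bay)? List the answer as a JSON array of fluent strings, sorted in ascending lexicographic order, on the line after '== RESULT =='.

Compute (G \ add) ∪ pre:
  G ∩ del = {}  (empty — regression defined)
  G \ add = {at(bay), key_at(k2,hall), open(d_dock_store)} \ {at(bay)} = {key_at(k2,hall), open(d_dock_store)}
  ∪ pre   = {key_at(k2,hall), open(d_dock_store)} ∪ {at(hall), open(d_hall_bay)}
          = {at(hall), key_at(k2,hall), open(d_dock_store), open(d_hall_bay)}

== RESULT ==
["at(hall)", "key_at(k2,hall)", "open(d_dock_store)", "open(d_hall_bay)"]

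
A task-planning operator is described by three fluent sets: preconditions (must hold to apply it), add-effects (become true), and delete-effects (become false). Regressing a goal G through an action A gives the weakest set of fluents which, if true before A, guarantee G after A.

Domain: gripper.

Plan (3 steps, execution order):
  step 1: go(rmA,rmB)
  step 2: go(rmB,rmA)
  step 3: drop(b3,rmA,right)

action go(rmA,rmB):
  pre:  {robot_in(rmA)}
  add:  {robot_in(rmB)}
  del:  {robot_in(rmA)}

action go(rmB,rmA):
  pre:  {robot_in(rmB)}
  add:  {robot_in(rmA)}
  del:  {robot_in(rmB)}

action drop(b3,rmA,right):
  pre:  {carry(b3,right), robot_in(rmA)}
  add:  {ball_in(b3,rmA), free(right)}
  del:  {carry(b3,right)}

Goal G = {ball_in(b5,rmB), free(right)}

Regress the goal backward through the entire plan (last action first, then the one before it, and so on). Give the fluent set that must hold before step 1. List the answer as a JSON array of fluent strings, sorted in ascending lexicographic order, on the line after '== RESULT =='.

Regress step by step:
  through step 3 (drop(b3,rmA,right)): drop {free(right)}, keep {ball_in(b5,rmB)}, require {carry(b3,right), robot_in(rmA)}
    → {ball_in(b5,rmB), carry(b3,right), robot_in(rmA)}
  through step 2 (go(rmB,rmA)): drop {robot_in(rmA)}, keep {ball_in(b5,rmB), carry(b3,right)}, require {robot_in(rmB)}
    → {ball_in(b5,rmB), carry(b3,right), robot_in(rmB)}
  through step 1 (go(rmA,rmB)): drop {robot_in(rmB)}, keep {ball_in(b5,rmB), carry(b3,right)}, require {robot_in(rmA)}
    → {ball_in(b5,rmB), carry(b3,right), robot_in(rmA)}

== RESULT ==
["ball_in(b5,rmB)", "carry(b3,right)", "robot_in(rmA)"]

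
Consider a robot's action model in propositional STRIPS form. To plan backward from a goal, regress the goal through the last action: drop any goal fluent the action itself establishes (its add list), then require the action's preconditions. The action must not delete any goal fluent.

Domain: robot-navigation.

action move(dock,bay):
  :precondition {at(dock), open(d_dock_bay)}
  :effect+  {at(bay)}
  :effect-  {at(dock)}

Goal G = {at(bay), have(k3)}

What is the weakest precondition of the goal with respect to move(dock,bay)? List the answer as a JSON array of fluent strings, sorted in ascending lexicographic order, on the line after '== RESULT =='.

Compute (G \ add) ∪ pre:
  G ∩ del = {}  (empty — regression defined)
  G \ add = {at(bay), have(k3)} \ {at(bay)} = {have(k3)}
  ∪ pre   = {have(k3)} ∪ {at(dock), open(d_dock_bay)}
          = {at(dock), have(k3), open(d_dock_bay)}

== RESULT ==
["at(dock)", "have(k3)", "open(d_dock_bay)"]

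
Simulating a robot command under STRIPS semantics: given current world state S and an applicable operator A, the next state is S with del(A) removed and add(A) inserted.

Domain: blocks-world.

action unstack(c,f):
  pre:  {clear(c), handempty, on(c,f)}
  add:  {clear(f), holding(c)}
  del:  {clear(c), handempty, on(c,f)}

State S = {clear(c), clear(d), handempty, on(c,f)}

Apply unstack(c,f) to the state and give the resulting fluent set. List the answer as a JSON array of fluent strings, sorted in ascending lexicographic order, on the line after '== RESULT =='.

Progress:
  pre ⊆ S: {clear(c), handempty, on(c,f)} ⊆ S  — applicable
  S \ del = {clear(d)}
  ∪ add   = {clear(d), clear(f), holding(c)}

== RESULT ==
["clear(d)", "clear(f)", "holding(c)"]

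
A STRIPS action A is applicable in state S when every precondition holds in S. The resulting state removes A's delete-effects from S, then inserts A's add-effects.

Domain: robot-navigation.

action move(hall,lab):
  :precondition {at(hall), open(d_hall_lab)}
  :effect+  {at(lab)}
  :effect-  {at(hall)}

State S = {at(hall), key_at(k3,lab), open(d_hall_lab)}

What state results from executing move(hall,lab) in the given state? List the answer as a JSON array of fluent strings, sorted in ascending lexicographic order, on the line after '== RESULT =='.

Progress:
  pre ⊆ S: {at(hall), open(d_hall_lab)} ⊆ S  — applicable
  S \ del = {key_at(k3,lab), open(d_hall_lab)}
  ∪ add   = {at(lab), key_at(k3,lab), open(d_hall_lab)}

== RESULT ==
["at(lab)", "key_at(k3,lab)", "open(d_hall_lab)"]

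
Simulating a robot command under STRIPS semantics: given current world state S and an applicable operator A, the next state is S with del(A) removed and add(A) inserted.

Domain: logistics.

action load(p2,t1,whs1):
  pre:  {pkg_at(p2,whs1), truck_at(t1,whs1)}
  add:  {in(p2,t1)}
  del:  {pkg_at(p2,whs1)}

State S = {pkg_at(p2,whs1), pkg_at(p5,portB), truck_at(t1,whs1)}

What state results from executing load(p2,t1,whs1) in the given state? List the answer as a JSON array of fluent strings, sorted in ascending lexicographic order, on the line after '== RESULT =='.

Progress:
  pre ⊆ S: {pkg_at(p2,whs1), truck_at(t1,whs1)} ⊆ S  — applicable
  S \ del = {pkg_at(p5,portB), truck_at(t1,whs1)}
  ∪ add   = {in(p2,t1), pkg_at(p5,portB), truck_at(t1,whs1)}

== RESULT ==
["in(p2,t1)", "pkg_at(p5,portB)", "truck_at(t1,whs1)"]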